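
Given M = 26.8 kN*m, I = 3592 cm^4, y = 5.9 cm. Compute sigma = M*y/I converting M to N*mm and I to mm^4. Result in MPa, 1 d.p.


Convert units:
M = 26.8 kN*m = 26800000 N*mm
y = 5.9 cm = 59 mm
I = 3592 cm^4 = 35920000 mm^4
sigma = 26800000 * 59 / 35920000
sigma = 44.0 MPa

44.0


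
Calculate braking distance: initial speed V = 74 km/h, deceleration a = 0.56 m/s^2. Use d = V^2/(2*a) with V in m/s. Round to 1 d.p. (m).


Convert speed: V = 74 / 3.6 = 20.5556 m/s
V^2 = 422.5309
d = 422.5309 / (2 * 0.56)
d = 422.5309 / 1.12
d = 377.3 m

377.3


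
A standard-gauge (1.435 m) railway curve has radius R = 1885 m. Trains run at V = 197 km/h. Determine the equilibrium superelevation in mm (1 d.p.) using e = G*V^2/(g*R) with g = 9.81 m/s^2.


Convert speed: V = 197 / 3.6 = 54.7222 m/s
Apply formula: e = 1.435 * 54.7222^2 / (9.81 * 1885)
e = 1.435 * 2994.5216 / 18491.85
e = 0.23238 m = 232.4 mm

232.4


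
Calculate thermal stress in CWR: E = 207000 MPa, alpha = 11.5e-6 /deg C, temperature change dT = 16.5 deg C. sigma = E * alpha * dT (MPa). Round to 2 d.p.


sigma = E * alpha * dT
sigma = 207000 * 11.5e-6 * 16.5
sigma = 2.3805 * 16.5
sigma = 39.28 MPa

39.28


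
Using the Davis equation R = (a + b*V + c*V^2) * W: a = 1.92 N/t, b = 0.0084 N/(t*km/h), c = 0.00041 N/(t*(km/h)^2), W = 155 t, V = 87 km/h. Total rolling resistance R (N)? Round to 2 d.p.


b*V = 0.0084 * 87 = 0.7308
c*V^2 = 0.00041 * 7569 = 3.10329
R_per_t = 1.92 + 0.7308 + 3.10329 = 5.75409 N/t
R_total = 5.75409 * 155 = 891.88 N

891.88


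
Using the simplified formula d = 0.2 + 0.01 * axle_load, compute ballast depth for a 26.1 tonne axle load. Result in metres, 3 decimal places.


d = 0.2 + 0.01 * 26.1
d = 0.2 + 0.261
d = 0.461 m

0.461


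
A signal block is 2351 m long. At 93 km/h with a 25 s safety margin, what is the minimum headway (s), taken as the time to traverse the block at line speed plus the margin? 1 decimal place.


V = 93 / 3.6 = 25.8333 m/s
Block traversal time = 2351 / 25.8333 = 91.0065 s
Headway = 91.0065 + 25
Headway = 116.0 s

116.0


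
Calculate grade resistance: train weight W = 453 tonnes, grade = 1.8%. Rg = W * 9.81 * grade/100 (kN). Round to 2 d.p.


Rg = W * 9.81 * grade / 100
Rg = 453 * 9.81 * 1.8 / 100
Rg = 4443.93 * 0.018
Rg = 79.99 kN

79.99


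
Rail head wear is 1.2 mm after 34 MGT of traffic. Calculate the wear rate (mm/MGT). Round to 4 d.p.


Wear rate = total wear / cumulative tonnage
Rate = 1.2 / 34
Rate = 0.0353 mm/MGT

0.0353


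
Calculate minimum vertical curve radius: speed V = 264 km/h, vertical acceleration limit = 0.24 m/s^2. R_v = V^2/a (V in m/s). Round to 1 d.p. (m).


Convert speed: V = 264 / 3.6 = 73.3333 m/s
V^2 = 5377.7778 m^2/s^2
R_v = 5377.7778 / 0.24
R_v = 22407.4 m

22407.4


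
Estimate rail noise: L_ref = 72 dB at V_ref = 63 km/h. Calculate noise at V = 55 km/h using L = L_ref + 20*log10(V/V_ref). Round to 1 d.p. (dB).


V/V_ref = 55 / 63 = 0.873016
log10(0.873016) = -0.058978
20 * -0.058978 = -1.1796
L = 72 + -1.1796 = 70.8 dB

70.8


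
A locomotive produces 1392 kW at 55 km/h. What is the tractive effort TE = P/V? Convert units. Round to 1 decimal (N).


Convert: P = 1392 kW = 1392000 W
V = 55 / 3.6 = 15.2778 m/s
TE = 1392000 / 15.2778
TE = 91112.7 N

91112.7


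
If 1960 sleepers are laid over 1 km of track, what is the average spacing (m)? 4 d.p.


Spacing = 1000 m / number of sleepers
Spacing = 1000 / 1960
Spacing = 0.5102 m

0.5102


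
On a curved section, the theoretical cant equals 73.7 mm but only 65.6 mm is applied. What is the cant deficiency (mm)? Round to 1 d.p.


Cant deficiency = equilibrium cant - actual cant
CD = 73.7 - 65.6
CD = 8.1 mm

8.1


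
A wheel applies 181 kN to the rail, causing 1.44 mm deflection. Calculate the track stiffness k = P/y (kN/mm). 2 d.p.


Track stiffness k = P / y
k = 181 / 1.44
k = 125.69 kN/mm

125.69


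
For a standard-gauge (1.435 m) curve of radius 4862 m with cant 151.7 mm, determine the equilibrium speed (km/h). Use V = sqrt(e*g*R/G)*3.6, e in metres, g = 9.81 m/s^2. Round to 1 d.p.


Convert cant: e = 151.7 mm = 0.1517 m
V_ms = sqrt(0.1517 * 9.81 * 4862 / 1.435)
V_ms = sqrt(5042.171829) = 71.0083 m/s
V = 71.0083 * 3.6 = 255.6 km/h

255.6


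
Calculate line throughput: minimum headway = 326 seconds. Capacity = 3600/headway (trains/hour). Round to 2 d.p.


Capacity = 3600 / headway
Capacity = 3600 / 326
Capacity = 11.04 trains/hour

11.04


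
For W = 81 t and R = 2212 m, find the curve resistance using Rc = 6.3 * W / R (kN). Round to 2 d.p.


Rc = 6.3 * W / R
Rc = 6.3 * 81 / 2212
Rc = 510.3 / 2212
Rc = 0.23 kN

0.23


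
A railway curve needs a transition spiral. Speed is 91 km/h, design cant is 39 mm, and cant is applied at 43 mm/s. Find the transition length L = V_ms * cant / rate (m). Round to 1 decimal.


Convert speed: V = 91 / 3.6 = 25.2778 m/s
L = 25.2778 * 39 / 43
L = 985.8333 / 43
L = 22.9 m

22.9


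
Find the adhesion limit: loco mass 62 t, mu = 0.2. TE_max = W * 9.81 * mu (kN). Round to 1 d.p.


TE_max = W * g * mu
TE_max = 62 * 9.81 * 0.2
TE_max = 608.22 * 0.2
TE_max = 121.6 kN

121.6


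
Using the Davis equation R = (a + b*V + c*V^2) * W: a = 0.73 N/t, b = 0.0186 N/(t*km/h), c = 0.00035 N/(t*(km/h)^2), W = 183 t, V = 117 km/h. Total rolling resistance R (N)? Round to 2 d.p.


b*V = 0.0186 * 117 = 2.1762
c*V^2 = 0.00035 * 13689 = 4.79115
R_per_t = 0.73 + 2.1762 + 4.79115 = 7.69735 N/t
R_total = 7.69735 * 183 = 1408.62 N

1408.62


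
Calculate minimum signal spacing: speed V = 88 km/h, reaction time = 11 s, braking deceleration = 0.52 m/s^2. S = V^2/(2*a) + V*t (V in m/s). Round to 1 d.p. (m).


V = 88 / 3.6 = 24.4444 m/s
Braking distance = 24.4444^2 / (2*0.52) = 574.5489 m
Sighting distance = 24.4444 * 11 = 268.8889 m
S = 574.5489 + 268.8889 = 843.4 m

843.4


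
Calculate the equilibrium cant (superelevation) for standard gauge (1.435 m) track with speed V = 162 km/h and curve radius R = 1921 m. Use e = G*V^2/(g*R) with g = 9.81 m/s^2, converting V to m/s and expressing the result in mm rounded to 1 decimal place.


Convert speed: V = 162 / 3.6 = 45.0 m/s
Apply formula: e = 1.435 * 45.0^2 / (9.81 * 1921)
e = 1.435 * 2025.0 / 18845.01
e = 0.154199 m = 154.2 mm

154.2


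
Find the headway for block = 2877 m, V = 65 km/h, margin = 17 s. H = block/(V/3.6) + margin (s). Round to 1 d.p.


V = 65 / 3.6 = 18.0556 m/s
Block traversal time = 2877 / 18.0556 = 159.3415 s
Headway = 159.3415 + 17
Headway = 176.3 s

176.3


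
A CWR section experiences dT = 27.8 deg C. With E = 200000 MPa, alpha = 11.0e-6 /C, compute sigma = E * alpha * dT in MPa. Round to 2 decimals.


sigma = E * alpha * dT
sigma = 200000 * 11.0e-6 * 27.8
sigma = 2.2 * 27.8
sigma = 61.16 MPa

61.16


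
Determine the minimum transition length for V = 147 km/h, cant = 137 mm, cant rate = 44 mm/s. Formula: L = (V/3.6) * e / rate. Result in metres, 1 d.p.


Convert speed: V = 147 / 3.6 = 40.8333 m/s
L = 40.8333 * 137 / 44
L = 5594.1667 / 44
L = 127.1 m

127.1


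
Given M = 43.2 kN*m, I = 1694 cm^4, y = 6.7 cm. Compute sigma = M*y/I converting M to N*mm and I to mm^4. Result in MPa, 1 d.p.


Convert units:
M = 43.2 kN*m = 43200000 N*mm
y = 6.7 cm = 67 mm
I = 1694 cm^4 = 16940000 mm^4
sigma = 43200000 * 67 / 16940000
sigma = 170.9 MPa

170.9


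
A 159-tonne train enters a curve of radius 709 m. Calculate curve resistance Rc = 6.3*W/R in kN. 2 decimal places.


Rc = 6.3 * W / R
Rc = 6.3 * 159 / 709
Rc = 1001.7 / 709
Rc = 1.41 kN

1.41


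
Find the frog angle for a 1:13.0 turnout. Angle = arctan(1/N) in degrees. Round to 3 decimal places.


1/N = 1/13.0 = 0.076923
angle = arctan(0.076923) = 0.076772 rad
angle = 0.076772 * 180/pi = 4.399 degrees

4.399


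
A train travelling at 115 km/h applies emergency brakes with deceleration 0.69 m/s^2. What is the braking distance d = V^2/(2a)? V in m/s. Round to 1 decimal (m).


Convert speed: V = 115 / 3.6 = 31.9444 m/s
V^2 = 1020.4475
d = 1020.4475 / (2 * 0.69)
d = 1020.4475 / 1.38
d = 739.5 m

739.5


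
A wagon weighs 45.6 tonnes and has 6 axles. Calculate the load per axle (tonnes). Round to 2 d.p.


Load per axle = total weight / number of axles
Load = 45.6 / 6
Load = 7.60 tonnes

7.60


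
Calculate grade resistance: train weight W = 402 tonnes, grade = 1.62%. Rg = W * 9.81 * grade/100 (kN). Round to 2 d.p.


Rg = W * 9.81 * grade / 100
Rg = 402 * 9.81 * 1.62 / 100
Rg = 3943.62 * 0.0162
Rg = 63.89 kN

63.89


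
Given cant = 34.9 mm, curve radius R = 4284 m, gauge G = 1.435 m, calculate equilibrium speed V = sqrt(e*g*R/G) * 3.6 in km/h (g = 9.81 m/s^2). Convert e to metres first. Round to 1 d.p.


Convert cant: e = 34.9 mm = 0.0349 m
V_ms = sqrt(0.0349 * 9.81 * 4284 / 1.435)
V_ms = sqrt(1022.096722) = 31.9702 m/s
V = 31.9702 * 3.6 = 115.1 km/h

115.1


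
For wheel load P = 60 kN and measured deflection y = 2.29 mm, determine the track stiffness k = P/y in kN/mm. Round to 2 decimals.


Track stiffness k = P / y
k = 60 / 2.29
k = 26.20 kN/mm

26.20


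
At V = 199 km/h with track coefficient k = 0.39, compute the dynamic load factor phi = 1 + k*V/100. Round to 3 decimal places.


phi = 1 + k * V / 100
phi = 1 + 0.39 * 199 / 100
phi = 1 + 0.7761
phi = 1.776

1.776


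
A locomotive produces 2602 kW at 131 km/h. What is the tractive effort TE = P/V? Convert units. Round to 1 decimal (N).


Convert: P = 2602 kW = 2602000 W
V = 131 / 3.6 = 36.3889 m/s
TE = 2602000 / 36.3889
TE = 71505.3 N

71505.3


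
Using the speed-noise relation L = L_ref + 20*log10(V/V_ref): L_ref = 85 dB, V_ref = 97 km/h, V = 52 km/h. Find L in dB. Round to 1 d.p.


V/V_ref = 52 / 97 = 0.536082
log10(0.536082) = -0.270768
20 * -0.270768 = -5.4154
L = 85 + -5.4154 = 79.6 dB

79.6


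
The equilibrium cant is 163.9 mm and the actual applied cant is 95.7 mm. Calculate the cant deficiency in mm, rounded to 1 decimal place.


Cant deficiency = equilibrium cant - actual cant
CD = 163.9 - 95.7
CD = 68.2 mm

68.2


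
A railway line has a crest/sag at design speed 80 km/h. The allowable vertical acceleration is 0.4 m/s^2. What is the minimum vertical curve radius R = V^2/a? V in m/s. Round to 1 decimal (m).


Convert speed: V = 80 / 3.6 = 22.2222 m/s
V^2 = 493.8272 m^2/s^2
R_v = 493.8272 / 0.4
R_v = 1234.6 m

1234.6


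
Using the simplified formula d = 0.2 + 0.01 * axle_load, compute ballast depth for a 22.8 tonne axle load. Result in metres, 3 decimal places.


d = 0.2 + 0.01 * 22.8
d = 0.2 + 0.228
d = 0.428 m

0.428


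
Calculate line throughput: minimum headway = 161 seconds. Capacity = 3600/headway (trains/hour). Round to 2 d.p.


Capacity = 3600 / headway
Capacity = 3600 / 161
Capacity = 22.36 trains/hour

22.36


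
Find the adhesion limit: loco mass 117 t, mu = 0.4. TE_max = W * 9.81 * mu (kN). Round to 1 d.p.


TE_max = W * g * mu
TE_max = 117 * 9.81 * 0.4
TE_max = 1147.77 * 0.4
TE_max = 459.1 kN

459.1


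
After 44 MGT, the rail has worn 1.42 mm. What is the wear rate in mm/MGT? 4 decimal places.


Wear rate = total wear / cumulative tonnage
Rate = 1.42 / 44
Rate = 0.0323 mm/MGT

0.0323


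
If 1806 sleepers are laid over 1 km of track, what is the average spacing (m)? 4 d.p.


Spacing = 1000 m / number of sleepers
Spacing = 1000 / 1806
Spacing = 0.5537 m

0.5537


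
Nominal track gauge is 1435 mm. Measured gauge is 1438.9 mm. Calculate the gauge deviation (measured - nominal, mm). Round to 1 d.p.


Deviation = measured - nominal
Deviation = 1438.9 - 1435
Deviation = 3.9 mm

3.9


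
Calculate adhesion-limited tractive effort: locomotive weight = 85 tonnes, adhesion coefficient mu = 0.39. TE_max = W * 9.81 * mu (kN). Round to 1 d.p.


TE_max = W * g * mu
TE_max = 85 * 9.81 * 0.39
TE_max = 833.85 * 0.39
TE_max = 325.2 kN

325.2


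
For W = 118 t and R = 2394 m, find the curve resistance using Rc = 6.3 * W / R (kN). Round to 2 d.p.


Rc = 6.3 * W / R
Rc = 6.3 * 118 / 2394
Rc = 743.4 / 2394
Rc = 0.31 kN

0.31


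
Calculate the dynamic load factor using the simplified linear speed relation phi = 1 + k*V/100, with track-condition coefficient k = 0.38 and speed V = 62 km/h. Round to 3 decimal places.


phi = 1 + k * V / 100
phi = 1 + 0.38 * 62 / 100
phi = 1 + 0.2356
phi = 1.236

1.236


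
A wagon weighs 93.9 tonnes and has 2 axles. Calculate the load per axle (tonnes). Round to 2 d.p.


Load per axle = total weight / number of axles
Load = 93.9 / 2
Load = 46.95 tonnes

46.95


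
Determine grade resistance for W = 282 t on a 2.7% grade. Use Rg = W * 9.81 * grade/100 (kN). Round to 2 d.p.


Rg = W * 9.81 * grade / 100
Rg = 282 * 9.81 * 2.7 / 100
Rg = 2766.42 * 0.027
Rg = 74.69 kN

74.69


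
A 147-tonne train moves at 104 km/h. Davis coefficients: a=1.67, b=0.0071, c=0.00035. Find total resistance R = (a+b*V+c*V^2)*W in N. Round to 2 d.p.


b*V = 0.0071 * 104 = 0.7384
c*V^2 = 0.00035 * 10816 = 3.7856
R_per_t = 1.67 + 0.7384 + 3.7856 = 6.194 N/t
R_total = 6.194 * 147 = 910.52 N

910.52


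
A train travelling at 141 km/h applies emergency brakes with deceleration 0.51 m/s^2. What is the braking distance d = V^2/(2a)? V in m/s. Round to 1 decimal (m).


Convert speed: V = 141 / 3.6 = 39.1667 m/s
V^2 = 1534.0278
d = 1534.0278 / (2 * 0.51)
d = 1534.0278 / 1.02
d = 1503.9 m

1503.9


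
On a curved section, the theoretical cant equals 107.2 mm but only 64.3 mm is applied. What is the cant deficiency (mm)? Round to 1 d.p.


Cant deficiency = equilibrium cant - actual cant
CD = 107.2 - 64.3
CD = 42.9 mm

42.9


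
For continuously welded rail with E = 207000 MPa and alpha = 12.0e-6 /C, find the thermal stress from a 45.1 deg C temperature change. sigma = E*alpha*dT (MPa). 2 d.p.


sigma = E * alpha * dT
sigma = 207000 * 12.0e-6 * 45.1
sigma = 2.484 * 45.1
sigma = 112.03 MPa

112.03


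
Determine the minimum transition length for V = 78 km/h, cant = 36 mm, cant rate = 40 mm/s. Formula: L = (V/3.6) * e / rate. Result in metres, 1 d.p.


Convert speed: V = 78 / 3.6 = 21.6667 m/s
L = 21.6667 * 36 / 40
L = 780.0 / 40
L = 19.5 m

19.5


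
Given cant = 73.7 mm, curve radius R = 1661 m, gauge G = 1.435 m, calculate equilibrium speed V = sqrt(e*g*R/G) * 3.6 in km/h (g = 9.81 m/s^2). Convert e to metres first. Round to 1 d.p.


Convert cant: e = 73.7 mm = 0.0737 m
V_ms = sqrt(0.0737 * 9.81 * 1661 / 1.435)
V_ms = sqrt(836.86273) = 28.9286 m/s
V = 28.9286 * 3.6 = 104.1 km/h

104.1


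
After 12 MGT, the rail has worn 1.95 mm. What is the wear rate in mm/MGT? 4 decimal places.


Wear rate = total wear / cumulative tonnage
Rate = 1.95 / 12
Rate = 0.1625 mm/MGT

0.1625


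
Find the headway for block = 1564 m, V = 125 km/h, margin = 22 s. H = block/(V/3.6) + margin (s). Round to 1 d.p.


V = 125 / 3.6 = 34.7222 m/s
Block traversal time = 1564 / 34.7222 = 45.0432 s
Headway = 45.0432 + 22
Headway = 67.0 s

67.0


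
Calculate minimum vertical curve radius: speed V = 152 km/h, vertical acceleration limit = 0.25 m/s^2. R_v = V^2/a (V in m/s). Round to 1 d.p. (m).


Convert speed: V = 152 / 3.6 = 42.2222 m/s
V^2 = 1782.716 m^2/s^2
R_v = 1782.716 / 0.25
R_v = 7130.9 m

7130.9


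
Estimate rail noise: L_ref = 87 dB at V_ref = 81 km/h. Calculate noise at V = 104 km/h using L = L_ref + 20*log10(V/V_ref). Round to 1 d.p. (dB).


V/V_ref = 104 / 81 = 1.283951
log10(1.283951) = 0.108548
20 * 0.108548 = 2.171
L = 87 + 2.171 = 89.2 dB

89.2


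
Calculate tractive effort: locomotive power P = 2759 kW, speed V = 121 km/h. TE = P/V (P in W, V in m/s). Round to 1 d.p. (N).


Convert: P = 2759 kW = 2759000 W
V = 121 / 3.6 = 33.6111 m/s
TE = 2759000 / 33.6111
TE = 82086.0 N

82086.0


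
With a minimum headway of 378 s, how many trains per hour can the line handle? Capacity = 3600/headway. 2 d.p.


Capacity = 3600 / headway
Capacity = 3600 / 378
Capacity = 9.52 trains/hour

9.52


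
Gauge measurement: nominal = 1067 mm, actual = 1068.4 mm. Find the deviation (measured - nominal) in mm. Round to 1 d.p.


Deviation = measured - nominal
Deviation = 1068.4 - 1067
Deviation = 1.4 mm

1.4


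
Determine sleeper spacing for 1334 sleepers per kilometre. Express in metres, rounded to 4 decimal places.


Spacing = 1000 m / number of sleepers
Spacing = 1000 / 1334
Spacing = 0.7496 m

0.7496


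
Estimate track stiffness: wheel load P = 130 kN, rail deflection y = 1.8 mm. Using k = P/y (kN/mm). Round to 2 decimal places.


Track stiffness k = P / y
k = 130 / 1.8
k = 72.22 kN/mm

72.22


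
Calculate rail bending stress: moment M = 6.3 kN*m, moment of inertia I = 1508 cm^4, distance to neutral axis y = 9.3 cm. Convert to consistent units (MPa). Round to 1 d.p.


Convert units:
M = 6.3 kN*m = 6300000 N*mm
y = 9.3 cm = 93 mm
I = 1508 cm^4 = 15080000 mm^4
sigma = 6300000 * 93 / 15080000
sigma = 38.9 MPa

38.9


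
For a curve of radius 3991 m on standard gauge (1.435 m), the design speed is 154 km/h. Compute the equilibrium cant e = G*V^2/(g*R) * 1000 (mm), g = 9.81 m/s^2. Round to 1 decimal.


Convert speed: V = 154 / 3.6 = 42.7778 m/s
Apply formula: e = 1.435 * 42.7778^2 / (9.81 * 3991)
e = 1.435 * 1829.9383 / 39151.71
e = 0.067071 m = 67.1 mm

67.1


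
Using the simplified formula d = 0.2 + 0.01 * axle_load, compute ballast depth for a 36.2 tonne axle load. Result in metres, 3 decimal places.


d = 0.2 + 0.01 * 36.2
d = 0.2 + 0.362
d = 0.562 m

0.562


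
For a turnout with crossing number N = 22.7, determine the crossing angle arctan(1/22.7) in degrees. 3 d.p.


1/N = 1/22.7 = 0.044053
angle = arctan(0.044053) = 0.044024 rad
angle = 0.044024 * 180/pi = 2.522 degrees

2.522


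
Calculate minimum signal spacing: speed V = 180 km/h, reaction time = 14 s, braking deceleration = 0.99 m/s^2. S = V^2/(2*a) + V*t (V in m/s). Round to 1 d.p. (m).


V = 180 / 3.6 = 50.0 m/s
Braking distance = 50.0^2 / (2*0.99) = 1262.6263 m
Sighting distance = 50.0 * 14 = 700.0 m
S = 1262.6263 + 700.0 = 1962.6 m

1962.6


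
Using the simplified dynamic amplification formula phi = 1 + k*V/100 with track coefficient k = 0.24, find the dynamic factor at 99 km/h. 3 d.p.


phi = 1 + k * V / 100
phi = 1 + 0.24 * 99 / 100
phi = 1 + 0.2376
phi = 1.238

1.238


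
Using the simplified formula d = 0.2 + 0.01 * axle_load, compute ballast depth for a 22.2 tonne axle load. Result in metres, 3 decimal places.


d = 0.2 + 0.01 * 22.2
d = 0.2 + 0.222
d = 0.422 m

0.422


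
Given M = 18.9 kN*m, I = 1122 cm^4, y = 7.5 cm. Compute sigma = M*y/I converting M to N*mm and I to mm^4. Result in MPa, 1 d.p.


Convert units:
M = 18.9 kN*m = 18900000 N*mm
y = 7.5 cm = 75 mm
I = 1122 cm^4 = 11220000 mm^4
sigma = 18900000 * 75 / 11220000
sigma = 126.3 MPa

126.3


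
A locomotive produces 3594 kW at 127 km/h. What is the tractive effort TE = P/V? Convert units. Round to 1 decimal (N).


Convert: P = 3594 kW = 3594000 W
V = 127 / 3.6 = 35.2778 m/s
TE = 3594000 / 35.2778
TE = 101877.2 N

101877.2


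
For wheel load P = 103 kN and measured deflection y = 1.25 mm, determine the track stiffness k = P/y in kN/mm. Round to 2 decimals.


Track stiffness k = P / y
k = 103 / 1.25
k = 82.40 kN/mm

82.40


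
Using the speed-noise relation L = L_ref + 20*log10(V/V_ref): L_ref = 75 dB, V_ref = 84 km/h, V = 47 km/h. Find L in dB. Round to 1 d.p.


V/V_ref = 47 / 84 = 0.559524
log10(0.559524) = -0.252181
20 * -0.252181 = -5.0436
L = 75 + -5.0436 = 70.0 dB

70.0


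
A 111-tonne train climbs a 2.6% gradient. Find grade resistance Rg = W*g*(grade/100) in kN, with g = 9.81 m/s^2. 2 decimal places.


Rg = W * 9.81 * grade / 100
Rg = 111 * 9.81 * 2.6 / 100
Rg = 1088.91 * 0.026
Rg = 28.31 kN

28.31


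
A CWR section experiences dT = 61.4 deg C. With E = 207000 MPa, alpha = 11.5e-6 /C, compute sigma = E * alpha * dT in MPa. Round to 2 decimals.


sigma = E * alpha * dT
sigma = 207000 * 11.5e-6 * 61.4
sigma = 2.3805 * 61.4
sigma = 146.16 MPa

146.16


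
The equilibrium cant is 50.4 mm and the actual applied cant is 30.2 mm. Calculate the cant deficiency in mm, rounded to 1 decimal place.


Cant deficiency = equilibrium cant - actual cant
CD = 50.4 - 30.2
CD = 20.2 mm

20.2


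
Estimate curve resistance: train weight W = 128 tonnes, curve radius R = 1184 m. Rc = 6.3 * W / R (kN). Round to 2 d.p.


Rc = 6.3 * W / R
Rc = 6.3 * 128 / 1184
Rc = 806.4 / 1184
Rc = 0.68 kN

0.68


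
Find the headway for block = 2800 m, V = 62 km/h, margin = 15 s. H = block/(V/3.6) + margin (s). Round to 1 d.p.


V = 62 / 3.6 = 17.2222 m/s
Block traversal time = 2800 / 17.2222 = 162.5806 s
Headway = 162.5806 + 15
Headway = 177.6 s

177.6


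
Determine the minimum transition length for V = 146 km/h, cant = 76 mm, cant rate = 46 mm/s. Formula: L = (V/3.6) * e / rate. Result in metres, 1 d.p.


Convert speed: V = 146 / 3.6 = 40.5556 m/s
L = 40.5556 * 76 / 46
L = 3082.2222 / 46
L = 67.0 m

67.0


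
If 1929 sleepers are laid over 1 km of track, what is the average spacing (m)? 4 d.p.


Spacing = 1000 m / number of sleepers
Spacing = 1000 / 1929
Spacing = 0.5184 m

0.5184


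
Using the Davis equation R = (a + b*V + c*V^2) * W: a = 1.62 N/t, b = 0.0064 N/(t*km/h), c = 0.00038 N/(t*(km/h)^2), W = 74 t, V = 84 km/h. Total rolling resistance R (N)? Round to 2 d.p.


b*V = 0.0064 * 84 = 0.5376
c*V^2 = 0.00038 * 7056 = 2.68128
R_per_t = 1.62 + 0.5376 + 2.68128 = 4.83888 N/t
R_total = 4.83888 * 74 = 358.08 N

358.08


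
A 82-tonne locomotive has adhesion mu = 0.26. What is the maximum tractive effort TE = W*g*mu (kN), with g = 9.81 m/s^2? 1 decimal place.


TE_max = W * g * mu
TE_max = 82 * 9.81 * 0.26
TE_max = 804.42 * 0.26
TE_max = 209.1 kN

209.1


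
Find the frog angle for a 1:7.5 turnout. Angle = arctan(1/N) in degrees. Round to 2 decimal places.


1/N = 1/7.5 = 0.133333
angle = arctan(0.133333) = 0.132552 rad
angle = 0.132552 * 180/pi = 7.59 degrees

7.59


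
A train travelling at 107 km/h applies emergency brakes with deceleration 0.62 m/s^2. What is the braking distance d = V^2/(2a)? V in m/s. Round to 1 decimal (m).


Convert speed: V = 107 / 3.6 = 29.7222 m/s
V^2 = 883.4105
d = 883.4105 / (2 * 0.62)
d = 883.4105 / 1.24
d = 712.4 m

712.4


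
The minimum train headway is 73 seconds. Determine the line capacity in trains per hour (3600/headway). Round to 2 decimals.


Capacity = 3600 / headway
Capacity = 3600 / 73
Capacity = 49.32 trains/hour

49.32


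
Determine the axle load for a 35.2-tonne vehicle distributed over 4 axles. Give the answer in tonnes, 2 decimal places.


Load per axle = total weight / number of axles
Load = 35.2 / 4
Load = 8.80 tonnes

8.80


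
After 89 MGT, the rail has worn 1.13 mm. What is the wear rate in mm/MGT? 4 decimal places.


Wear rate = total wear / cumulative tonnage
Rate = 1.13 / 89
Rate = 0.0127 mm/MGT

0.0127


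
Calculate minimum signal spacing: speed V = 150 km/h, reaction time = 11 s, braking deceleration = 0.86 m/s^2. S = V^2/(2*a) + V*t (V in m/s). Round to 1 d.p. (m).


V = 150 / 3.6 = 41.6667 m/s
Braking distance = 41.6667^2 / (2*0.86) = 1009.3669 m
Sighting distance = 41.6667 * 11 = 458.3333 m
S = 1009.3669 + 458.3333 = 1467.7 m

1467.7


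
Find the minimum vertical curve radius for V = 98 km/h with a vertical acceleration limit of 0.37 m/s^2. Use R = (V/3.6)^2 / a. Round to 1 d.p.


Convert speed: V = 98 / 3.6 = 27.2222 m/s
V^2 = 741.0494 m^2/s^2
R_v = 741.0494 / 0.37
R_v = 2002.8 m

2002.8


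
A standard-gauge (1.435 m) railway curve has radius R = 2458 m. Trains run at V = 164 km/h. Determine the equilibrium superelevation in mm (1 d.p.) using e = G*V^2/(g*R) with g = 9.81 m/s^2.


Convert speed: V = 164 / 3.6 = 45.5556 m/s
Apply formula: e = 1.435 * 45.5556^2 / (9.81 * 2458)
e = 1.435 * 2075.3086 / 24112.98
e = 0.123505 m = 123.5 mm

123.5


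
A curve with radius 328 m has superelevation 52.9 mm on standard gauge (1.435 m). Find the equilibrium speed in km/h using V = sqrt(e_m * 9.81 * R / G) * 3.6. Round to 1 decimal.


Convert cant: e = 52.9 mm = 0.0529 m
V_ms = sqrt(0.0529 * 9.81 * 328 / 1.435)
V_ms = sqrt(118.616914) = 10.8911 m/s
V = 10.8911 * 3.6 = 39.2 km/h

39.2


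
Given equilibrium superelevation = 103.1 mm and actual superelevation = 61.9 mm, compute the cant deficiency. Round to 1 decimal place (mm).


Cant deficiency = equilibrium cant - actual cant
CD = 103.1 - 61.9
CD = 41.2 mm

41.2


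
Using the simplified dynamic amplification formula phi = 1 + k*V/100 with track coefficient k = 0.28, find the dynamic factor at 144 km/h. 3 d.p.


phi = 1 + k * V / 100
phi = 1 + 0.28 * 144 / 100
phi = 1 + 0.4032
phi = 1.403

1.403


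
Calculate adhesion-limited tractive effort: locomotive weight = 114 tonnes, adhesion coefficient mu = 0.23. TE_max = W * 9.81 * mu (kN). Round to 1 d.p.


TE_max = W * g * mu
TE_max = 114 * 9.81 * 0.23
TE_max = 1118.34 * 0.23
TE_max = 257.2 kN

257.2


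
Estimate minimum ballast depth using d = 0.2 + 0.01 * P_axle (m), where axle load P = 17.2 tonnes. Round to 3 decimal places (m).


d = 0.2 + 0.01 * 17.2
d = 0.2 + 0.172
d = 0.372 m

0.372


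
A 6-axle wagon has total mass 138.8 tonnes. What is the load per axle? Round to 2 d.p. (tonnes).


Load per axle = total weight / number of axles
Load = 138.8 / 6
Load = 23.13 tonnes

23.13


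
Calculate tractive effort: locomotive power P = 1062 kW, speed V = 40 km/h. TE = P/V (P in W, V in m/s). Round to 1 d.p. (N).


Convert: P = 1062 kW = 1062000 W
V = 40 / 3.6 = 11.1111 m/s
TE = 1062000 / 11.1111
TE = 95580.0 N

95580.0


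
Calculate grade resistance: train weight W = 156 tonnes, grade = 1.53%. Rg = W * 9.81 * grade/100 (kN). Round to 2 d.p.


Rg = W * 9.81 * grade / 100
Rg = 156 * 9.81 * 1.53 / 100
Rg = 1530.36 * 0.0153
Rg = 23.41 kN

23.41


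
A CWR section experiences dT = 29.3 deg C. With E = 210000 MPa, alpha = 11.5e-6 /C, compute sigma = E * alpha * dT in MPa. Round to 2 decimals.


sigma = E * alpha * dT
sigma = 210000 * 11.5e-6 * 29.3
sigma = 2.415 * 29.3
sigma = 70.76 MPa

70.76


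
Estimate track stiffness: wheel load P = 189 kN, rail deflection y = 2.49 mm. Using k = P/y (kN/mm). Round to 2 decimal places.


Track stiffness k = P / y
k = 189 / 2.49
k = 75.90 kN/mm

75.90


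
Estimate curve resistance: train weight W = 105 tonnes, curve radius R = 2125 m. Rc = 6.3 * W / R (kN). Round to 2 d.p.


Rc = 6.3 * W / R
Rc = 6.3 * 105 / 2125
Rc = 661.5 / 2125
Rc = 0.31 kN

0.31


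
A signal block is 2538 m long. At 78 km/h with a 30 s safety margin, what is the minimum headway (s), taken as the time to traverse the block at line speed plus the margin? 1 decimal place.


V = 78 / 3.6 = 21.6667 m/s
Block traversal time = 2538 / 21.6667 = 117.1385 s
Headway = 117.1385 + 30
Headway = 147.1 s

147.1


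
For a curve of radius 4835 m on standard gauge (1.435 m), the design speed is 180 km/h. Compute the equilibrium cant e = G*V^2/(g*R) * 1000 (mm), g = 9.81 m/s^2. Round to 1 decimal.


Convert speed: V = 180 / 3.6 = 50.0 m/s
Apply formula: e = 1.435 * 50.0^2 / (9.81 * 4835)
e = 1.435 * 2500.0 / 47431.35
e = 0.075636 m = 75.6 mm

75.6


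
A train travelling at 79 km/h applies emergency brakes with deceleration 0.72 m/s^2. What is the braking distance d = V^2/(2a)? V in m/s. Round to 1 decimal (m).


Convert speed: V = 79 / 3.6 = 21.9444 m/s
V^2 = 481.5586
d = 481.5586 / (2 * 0.72)
d = 481.5586 / 1.44
d = 334.4 m

334.4


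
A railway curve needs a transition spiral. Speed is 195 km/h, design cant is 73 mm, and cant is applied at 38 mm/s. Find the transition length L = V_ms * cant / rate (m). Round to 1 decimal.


Convert speed: V = 195 / 3.6 = 54.1667 m/s
L = 54.1667 * 73 / 38
L = 3954.1667 / 38
L = 104.1 m

104.1


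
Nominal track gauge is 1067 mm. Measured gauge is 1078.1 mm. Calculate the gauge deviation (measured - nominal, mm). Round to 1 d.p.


Deviation = measured - nominal
Deviation = 1078.1 - 1067
Deviation = 11.1 mm

11.1


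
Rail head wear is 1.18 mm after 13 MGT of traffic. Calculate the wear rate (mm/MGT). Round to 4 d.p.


Wear rate = total wear / cumulative tonnage
Rate = 1.18 / 13
Rate = 0.0908 mm/MGT

0.0908


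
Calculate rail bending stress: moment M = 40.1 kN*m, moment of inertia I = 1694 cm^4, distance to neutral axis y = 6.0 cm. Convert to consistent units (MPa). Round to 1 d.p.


Convert units:
M = 40.1 kN*m = 40100000 N*mm
y = 6.0 cm = 60 mm
I = 1694 cm^4 = 16940000 mm^4
sigma = 40100000 * 60 / 16940000
sigma = 142.0 MPa

142.0


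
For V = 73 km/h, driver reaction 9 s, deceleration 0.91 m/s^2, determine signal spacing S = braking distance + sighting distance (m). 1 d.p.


V = 73 / 3.6 = 20.2778 m/s
Braking distance = 20.2778^2 / (2*0.91) = 225.9276 m
Sighting distance = 20.2778 * 9 = 182.5 m
S = 225.9276 + 182.5 = 408.4 m

408.4


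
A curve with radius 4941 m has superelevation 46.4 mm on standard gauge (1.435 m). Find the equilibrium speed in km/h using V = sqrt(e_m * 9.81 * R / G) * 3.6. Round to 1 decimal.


Convert cant: e = 46.4 mm = 0.0464 m
V_ms = sqrt(0.0464 * 9.81 * 4941 / 1.435)
V_ms = sqrt(1567.292086) = 39.589 m/s
V = 39.589 * 3.6 = 142.5 km/h

142.5


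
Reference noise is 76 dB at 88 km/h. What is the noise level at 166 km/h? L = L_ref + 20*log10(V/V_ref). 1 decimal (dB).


V/V_ref = 166 / 88 = 1.886364
log10(1.886364) = 0.275625
20 * 0.275625 = 5.5125
L = 76 + 5.5125 = 81.5 dB

81.5


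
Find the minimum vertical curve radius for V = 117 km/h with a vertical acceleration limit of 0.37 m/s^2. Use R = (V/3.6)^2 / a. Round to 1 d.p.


Convert speed: V = 117 / 3.6 = 32.5 m/s
V^2 = 1056.25 m^2/s^2
R_v = 1056.25 / 0.37
R_v = 2854.7 m

2854.7


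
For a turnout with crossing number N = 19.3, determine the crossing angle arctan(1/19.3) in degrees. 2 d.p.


1/N = 1/19.3 = 0.051813
angle = arctan(0.051813) = 0.051767 rad
angle = 0.051767 * 180/pi = 2.97 degrees

2.97


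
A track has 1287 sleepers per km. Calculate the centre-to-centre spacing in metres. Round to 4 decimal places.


Spacing = 1000 m / number of sleepers
Spacing = 1000 / 1287
Spacing = 0.7770 m

0.7770


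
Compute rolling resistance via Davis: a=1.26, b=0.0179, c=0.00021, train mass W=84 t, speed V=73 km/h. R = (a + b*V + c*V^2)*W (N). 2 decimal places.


b*V = 0.0179 * 73 = 1.3067
c*V^2 = 0.00021 * 5329 = 1.11909
R_per_t = 1.26 + 1.3067 + 1.11909 = 3.68579 N/t
R_total = 3.68579 * 84 = 309.61 N

309.61


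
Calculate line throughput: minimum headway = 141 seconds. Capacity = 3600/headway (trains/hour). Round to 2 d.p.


Capacity = 3600 / headway
Capacity = 3600 / 141
Capacity = 25.53 trains/hour

25.53


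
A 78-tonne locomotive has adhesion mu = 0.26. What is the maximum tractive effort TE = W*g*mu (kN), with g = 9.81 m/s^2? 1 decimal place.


TE_max = W * g * mu
TE_max = 78 * 9.81 * 0.26
TE_max = 765.18 * 0.26
TE_max = 198.9 kN

198.9


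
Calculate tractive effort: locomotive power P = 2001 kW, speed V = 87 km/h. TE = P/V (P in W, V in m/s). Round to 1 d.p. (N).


Convert: P = 2001 kW = 2001000 W
V = 87 / 3.6 = 24.1667 m/s
TE = 2001000 / 24.1667
TE = 82800.0 N

82800.0


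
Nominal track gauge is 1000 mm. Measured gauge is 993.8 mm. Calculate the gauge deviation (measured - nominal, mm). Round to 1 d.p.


Deviation = measured - nominal
Deviation = 993.8 - 1000
Deviation = -6.2 mm

-6.2


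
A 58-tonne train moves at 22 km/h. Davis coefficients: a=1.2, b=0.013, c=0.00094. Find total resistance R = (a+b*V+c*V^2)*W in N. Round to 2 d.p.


b*V = 0.013 * 22 = 0.286
c*V^2 = 0.00094 * 484 = 0.45496
R_per_t = 1.2 + 0.286 + 0.45496 = 1.94096 N/t
R_total = 1.94096 * 58 = 112.58 N

112.58


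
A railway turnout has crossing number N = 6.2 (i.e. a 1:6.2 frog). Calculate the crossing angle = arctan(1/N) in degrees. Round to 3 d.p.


1/N = 1/6.2 = 0.16129
angle = arctan(0.16129) = 0.159913 rad
angle = 0.159913 * 180/pi = 9.162 degrees

9.162


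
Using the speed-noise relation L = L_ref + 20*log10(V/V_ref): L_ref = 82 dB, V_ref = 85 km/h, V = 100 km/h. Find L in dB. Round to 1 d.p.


V/V_ref = 100 / 85 = 1.176471
log10(1.176471) = 0.070581
20 * 0.070581 = 1.4116
L = 82 + 1.4116 = 83.4 dB

83.4


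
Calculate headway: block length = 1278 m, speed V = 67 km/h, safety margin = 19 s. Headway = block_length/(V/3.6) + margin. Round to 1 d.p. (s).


V = 67 / 3.6 = 18.6111 m/s
Block traversal time = 1278 / 18.6111 = 68.6687 s
Headway = 68.6687 + 19
Headway = 87.7 s

87.7


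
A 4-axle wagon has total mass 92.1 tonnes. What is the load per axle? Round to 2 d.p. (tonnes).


Load per axle = total weight / number of axles
Load = 92.1 / 4
Load = 23.03 tonnes

23.03


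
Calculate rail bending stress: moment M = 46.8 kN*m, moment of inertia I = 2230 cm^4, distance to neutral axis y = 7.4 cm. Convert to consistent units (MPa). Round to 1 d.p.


Convert units:
M = 46.8 kN*m = 46800000 N*mm
y = 7.4 cm = 74 mm
I = 2230 cm^4 = 22300000 mm^4
sigma = 46800000 * 74 / 22300000
sigma = 155.3 MPa

155.3


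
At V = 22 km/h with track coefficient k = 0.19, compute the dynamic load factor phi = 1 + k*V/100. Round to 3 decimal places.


phi = 1 + k * V / 100
phi = 1 + 0.19 * 22 / 100
phi = 1 + 0.0418
phi = 1.042

1.042


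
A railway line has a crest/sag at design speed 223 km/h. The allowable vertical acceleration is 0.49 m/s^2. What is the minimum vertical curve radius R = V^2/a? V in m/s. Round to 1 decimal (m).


Convert speed: V = 223 / 3.6 = 61.9444 m/s
V^2 = 3837.1142 m^2/s^2
R_v = 3837.1142 / 0.49
R_v = 7830.8 m

7830.8


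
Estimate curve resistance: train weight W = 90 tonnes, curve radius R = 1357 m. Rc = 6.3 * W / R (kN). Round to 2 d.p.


Rc = 6.3 * W / R
Rc = 6.3 * 90 / 1357
Rc = 567.0 / 1357
Rc = 0.42 kN

0.42


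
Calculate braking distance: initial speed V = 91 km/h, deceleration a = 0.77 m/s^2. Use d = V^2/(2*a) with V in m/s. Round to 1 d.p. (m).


Convert speed: V = 91 / 3.6 = 25.2778 m/s
V^2 = 638.966
d = 638.966 / (2 * 0.77)
d = 638.966 / 1.54
d = 414.9 m

414.9


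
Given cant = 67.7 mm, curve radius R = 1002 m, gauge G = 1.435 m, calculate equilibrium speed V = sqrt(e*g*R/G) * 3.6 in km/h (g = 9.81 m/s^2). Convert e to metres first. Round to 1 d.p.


Convert cant: e = 67.7 mm = 0.0677 m
V_ms = sqrt(0.0677 * 9.81 * 1002 / 1.435)
V_ms = sqrt(463.738867) = 21.5346 m/s
V = 21.5346 * 3.6 = 77.5 km/h

77.5


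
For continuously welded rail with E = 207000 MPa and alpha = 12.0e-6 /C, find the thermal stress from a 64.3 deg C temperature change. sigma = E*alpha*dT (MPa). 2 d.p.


sigma = E * alpha * dT
sigma = 207000 * 12.0e-6 * 64.3
sigma = 2.484 * 64.3
sigma = 159.72 MPa

159.72


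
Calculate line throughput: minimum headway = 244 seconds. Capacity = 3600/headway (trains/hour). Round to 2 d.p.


Capacity = 3600 / headway
Capacity = 3600 / 244
Capacity = 14.75 trains/hour

14.75


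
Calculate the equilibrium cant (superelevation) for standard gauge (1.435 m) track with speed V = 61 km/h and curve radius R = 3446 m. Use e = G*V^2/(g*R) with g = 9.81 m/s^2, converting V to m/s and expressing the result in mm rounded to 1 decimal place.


Convert speed: V = 61 / 3.6 = 16.9444 m/s
Apply formula: e = 1.435 * 16.9444^2 / (9.81 * 3446)
e = 1.435 * 287.1142 / 33805.26
e = 0.012188 m = 12.2 mm

12.2


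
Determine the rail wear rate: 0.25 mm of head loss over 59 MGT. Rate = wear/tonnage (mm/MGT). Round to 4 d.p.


Wear rate = total wear / cumulative tonnage
Rate = 0.25 / 59
Rate = 0.0042 mm/MGT

0.0042


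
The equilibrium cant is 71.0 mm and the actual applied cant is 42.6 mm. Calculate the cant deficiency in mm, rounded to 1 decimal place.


Cant deficiency = equilibrium cant - actual cant
CD = 71.0 - 42.6
CD = 28.4 mm

28.4


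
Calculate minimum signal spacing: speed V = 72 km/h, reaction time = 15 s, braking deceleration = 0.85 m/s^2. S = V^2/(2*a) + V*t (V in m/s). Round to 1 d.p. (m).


V = 72 / 3.6 = 20.0 m/s
Braking distance = 20.0^2 / (2*0.85) = 235.2941 m
Sighting distance = 20.0 * 15 = 300.0 m
S = 235.2941 + 300.0 = 535.3 m

535.3


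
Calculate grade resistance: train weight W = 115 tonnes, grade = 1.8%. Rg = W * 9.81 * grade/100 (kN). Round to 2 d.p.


Rg = W * 9.81 * grade / 100
Rg = 115 * 9.81 * 1.8 / 100
Rg = 1128.15 * 0.018
Rg = 20.31 kN

20.31


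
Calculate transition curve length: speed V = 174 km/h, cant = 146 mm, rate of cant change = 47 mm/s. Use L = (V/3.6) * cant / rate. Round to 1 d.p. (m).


Convert speed: V = 174 / 3.6 = 48.3333 m/s
L = 48.3333 * 146 / 47
L = 7056.6667 / 47
L = 150.1 m

150.1


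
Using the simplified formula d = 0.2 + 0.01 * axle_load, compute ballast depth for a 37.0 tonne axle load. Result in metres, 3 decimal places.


d = 0.2 + 0.01 * 37.0
d = 0.2 + 0.37
d = 0.570 m

0.570


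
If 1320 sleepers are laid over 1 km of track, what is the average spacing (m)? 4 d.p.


Spacing = 1000 m / number of sleepers
Spacing = 1000 / 1320
Spacing = 0.7576 m

0.7576


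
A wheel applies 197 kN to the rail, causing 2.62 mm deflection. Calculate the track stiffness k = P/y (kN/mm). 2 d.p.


Track stiffness k = P / y
k = 197 / 2.62
k = 75.19 kN/mm

75.19


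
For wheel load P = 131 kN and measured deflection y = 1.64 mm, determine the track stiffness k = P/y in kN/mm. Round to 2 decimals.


Track stiffness k = P / y
k = 131 / 1.64
k = 79.88 kN/mm

79.88


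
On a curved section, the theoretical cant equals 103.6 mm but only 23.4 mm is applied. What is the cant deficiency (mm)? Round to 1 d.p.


Cant deficiency = equilibrium cant - actual cant
CD = 103.6 - 23.4
CD = 80.2 mm

80.2


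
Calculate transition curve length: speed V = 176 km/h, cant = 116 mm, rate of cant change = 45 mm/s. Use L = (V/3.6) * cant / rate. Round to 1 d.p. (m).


Convert speed: V = 176 / 3.6 = 48.8889 m/s
L = 48.8889 * 116 / 45
L = 5671.1111 / 45
L = 126.0 m

126.0


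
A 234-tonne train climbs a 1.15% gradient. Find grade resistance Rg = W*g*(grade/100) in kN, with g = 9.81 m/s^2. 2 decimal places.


Rg = W * 9.81 * grade / 100
Rg = 234 * 9.81 * 1.15 / 100
Rg = 2295.54 * 0.0115
Rg = 26.40 kN

26.40


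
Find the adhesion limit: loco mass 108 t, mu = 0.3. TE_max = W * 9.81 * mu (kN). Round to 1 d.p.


TE_max = W * g * mu
TE_max = 108 * 9.81 * 0.3
TE_max = 1059.48 * 0.3
TE_max = 317.8 kN

317.8


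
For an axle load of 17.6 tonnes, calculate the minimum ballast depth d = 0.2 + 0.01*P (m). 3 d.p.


d = 0.2 + 0.01 * 17.6
d = 0.2 + 0.176
d = 0.376 m

0.376


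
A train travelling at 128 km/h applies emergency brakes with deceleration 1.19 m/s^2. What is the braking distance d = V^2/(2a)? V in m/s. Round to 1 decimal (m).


Convert speed: V = 128 / 3.6 = 35.5556 m/s
V^2 = 1264.1975
d = 1264.1975 / (2 * 1.19)
d = 1264.1975 / 2.38
d = 531.2 m

531.2


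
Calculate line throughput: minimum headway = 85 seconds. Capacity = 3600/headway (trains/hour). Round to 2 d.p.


Capacity = 3600 / headway
Capacity = 3600 / 85
Capacity = 42.35 trains/hour

42.35


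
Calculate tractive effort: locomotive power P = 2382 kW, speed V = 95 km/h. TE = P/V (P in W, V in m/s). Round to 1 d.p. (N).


Convert: P = 2382 kW = 2382000 W
V = 95 / 3.6 = 26.3889 m/s
TE = 2382000 / 26.3889
TE = 90265.3 N

90265.3


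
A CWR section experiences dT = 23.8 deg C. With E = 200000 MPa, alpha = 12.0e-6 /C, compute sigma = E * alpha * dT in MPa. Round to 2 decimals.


sigma = E * alpha * dT
sigma = 200000 * 12.0e-6 * 23.8
sigma = 2.4 * 23.8
sigma = 57.12 MPa

57.12


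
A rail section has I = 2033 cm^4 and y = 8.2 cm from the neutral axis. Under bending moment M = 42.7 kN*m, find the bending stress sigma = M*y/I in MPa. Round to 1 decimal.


Convert units:
M = 42.7 kN*m = 42700000 N*mm
y = 8.2 cm = 82 mm
I = 2033 cm^4 = 20330000 mm^4
sigma = 42700000 * 82 / 20330000
sigma = 172.2 MPa

172.2
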